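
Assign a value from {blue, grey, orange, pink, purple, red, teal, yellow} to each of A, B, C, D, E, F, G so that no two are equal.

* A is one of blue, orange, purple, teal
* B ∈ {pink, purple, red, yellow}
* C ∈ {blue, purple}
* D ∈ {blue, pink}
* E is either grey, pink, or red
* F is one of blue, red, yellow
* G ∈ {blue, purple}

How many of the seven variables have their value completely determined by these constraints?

C and G between them cover only {blue, purple} — a naked pair. Remove those values from A, B, D, F.
D has just one choice, so D = pink. Remove pink from B, E.
The 2 variables B and F are confined to {red, yellow}, which locks those values in; drop them from E.
E must be grey (only option left).
Determined: D=pink, E=grey. The other variables each still have more than one consistent value. That makes 2.

2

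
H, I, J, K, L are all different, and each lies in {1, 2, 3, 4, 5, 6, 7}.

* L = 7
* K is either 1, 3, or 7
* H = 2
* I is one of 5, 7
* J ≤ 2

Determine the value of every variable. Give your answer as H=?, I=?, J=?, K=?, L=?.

H has just one choice, so H = 2. Strike 2 from J.
J has just one choice, so J = 1. Remove 1 from K.
L must be 7 (only option left). Remove 7 from I, K.
I's domain is down to {5}, so I = 5.
K has just one choice, so K = 3.

H=2, I=5, J=1, K=3, L=7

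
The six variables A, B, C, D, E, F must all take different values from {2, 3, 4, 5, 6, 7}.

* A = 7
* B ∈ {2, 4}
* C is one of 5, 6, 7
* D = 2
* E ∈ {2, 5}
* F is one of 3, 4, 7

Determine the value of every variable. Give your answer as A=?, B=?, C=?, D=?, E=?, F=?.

A=7, B=4, C=6, D=2, E=5, F=3

A has just one choice, so A = 7. So C, F can't be 7.
D's domain is down to {2}, so D = 2. Strike 2 from B, E.
E must be 5 (only option left). Strike 5 from C.
B must be 4 (only option left). Strike 4 from F.
C must be 6 (only option left).
F must be 3 (only option left).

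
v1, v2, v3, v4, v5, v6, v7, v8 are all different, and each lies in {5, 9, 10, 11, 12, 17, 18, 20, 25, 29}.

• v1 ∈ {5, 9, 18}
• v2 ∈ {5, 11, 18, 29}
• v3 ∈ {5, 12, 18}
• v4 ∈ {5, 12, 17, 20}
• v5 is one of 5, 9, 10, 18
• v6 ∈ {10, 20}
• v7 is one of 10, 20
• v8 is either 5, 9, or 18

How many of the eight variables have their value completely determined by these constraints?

v6 and v7 between them cover only {10, 20} — a naked pair. Remove those values from v4, v5.
v1, v5, v8 share exactly the 3 values {5, 9, 18}; by pigeonhole those values go to them, so strike 5, 9, 18 from v2, v3, v4.
That leaves v3 = 12. So v4 can't be 12.
v4 has just one choice, so v4 = 17.
Determined: v3=12, v4=17. The other variables each still have more than one consistent value. That makes 2.

2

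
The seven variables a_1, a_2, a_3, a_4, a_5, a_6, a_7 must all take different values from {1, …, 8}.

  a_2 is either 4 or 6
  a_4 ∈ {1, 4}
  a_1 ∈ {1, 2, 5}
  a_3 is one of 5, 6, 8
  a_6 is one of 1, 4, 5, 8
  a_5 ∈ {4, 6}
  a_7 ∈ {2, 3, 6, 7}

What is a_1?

The 2 variables a_2 and a_5 are confined to {4, 6}, which locks those values in; drop them from a_3, a_4, a_6, a_7.
a_4's domain is down to {1}, so a_4 = 1. So a_1, a_6 can't be 1.
a_3 and a_6 share exactly the 2 values {5, 8}; by pigeonhole those values go to them, so strike 5, 8 from a_1.
So a_1 = 2.

2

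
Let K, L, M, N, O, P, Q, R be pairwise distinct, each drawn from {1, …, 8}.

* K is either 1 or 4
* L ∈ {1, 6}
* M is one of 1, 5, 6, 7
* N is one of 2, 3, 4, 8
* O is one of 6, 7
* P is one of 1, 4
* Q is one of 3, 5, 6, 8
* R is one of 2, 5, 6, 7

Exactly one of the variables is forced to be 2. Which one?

K and P between them cover only {1, 4} — a naked pair. Remove those values from L, M, N.
That leaves L = 6. Remove 6 from M, O, Q, R.
That leaves O = 7. Eliminate 7 elsewhere: M, R.
M must be 5 (only option left). So Q, R can't be 5.
So 2 goes to R.

R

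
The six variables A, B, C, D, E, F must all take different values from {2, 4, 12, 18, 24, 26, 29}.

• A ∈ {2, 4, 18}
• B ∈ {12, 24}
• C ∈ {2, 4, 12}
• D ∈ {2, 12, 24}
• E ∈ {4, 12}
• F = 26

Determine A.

F has just one choice, so F = 26.
The 5 still-open variables together cover exactly {2, 4, 12, 18, 24} — 5 values for 5 variables — and 18 appears only in A's list, so A = 18.

18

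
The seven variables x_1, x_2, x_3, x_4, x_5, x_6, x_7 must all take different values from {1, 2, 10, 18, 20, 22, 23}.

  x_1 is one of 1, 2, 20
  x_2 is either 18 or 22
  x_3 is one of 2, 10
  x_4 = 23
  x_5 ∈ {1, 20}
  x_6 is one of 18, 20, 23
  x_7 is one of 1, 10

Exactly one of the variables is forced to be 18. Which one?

x_4's domain is down to {23}, so x_4 = 23. Remove 23 from x_6.
The 6 still-open variables together cover exactly {1, 2, 10, 18, 20, 22} — 6 values for 6 variables — and 22 appears only in x_2's list, so x_2 = 22.
The 5 still-open variables together cover exactly {1, 2, 10, 18, 20} — 5 values for 5 variables — and 18 appears only in x_6's list, so x_6 = 18.

x_6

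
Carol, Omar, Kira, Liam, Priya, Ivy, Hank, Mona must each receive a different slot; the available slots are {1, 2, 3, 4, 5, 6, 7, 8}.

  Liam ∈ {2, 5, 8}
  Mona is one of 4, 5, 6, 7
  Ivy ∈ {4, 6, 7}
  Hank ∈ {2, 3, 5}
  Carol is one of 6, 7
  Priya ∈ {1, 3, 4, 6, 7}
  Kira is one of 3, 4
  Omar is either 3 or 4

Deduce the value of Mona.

5

The 8 variables draw from only 8 values {1, 2, 3, 4, 5, 6, 7, 8}, so each is used; only Priya can be 1, hence Priya = 1.
The 7 still-open variables draw from only 7 values {2, 3, 4, 5, 6, 7, 8}, so each is used; only Liam can be 8, hence Liam = 8.
Among the 6 still-open variables, 2 fits only Hank (and all 6 values in {2, 3, 4, 5, 6, 7} must be used), so Hank = 2.
The 5 still-open variables draw from only 5 values {3, 4, 5, 6, 7}, so each is used; only Mona can be 5, hence Mona = 5.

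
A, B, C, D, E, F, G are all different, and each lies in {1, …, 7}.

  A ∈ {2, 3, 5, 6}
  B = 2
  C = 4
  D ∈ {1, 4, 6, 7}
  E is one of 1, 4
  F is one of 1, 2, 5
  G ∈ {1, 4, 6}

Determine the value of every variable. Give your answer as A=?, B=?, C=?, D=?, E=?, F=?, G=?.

A=3, B=2, C=4, D=7, E=1, F=5, G=6

B's domain is down to {2}, so B = 2. Remove 2 from A, F.
C's domain is down to {4}, so C = 4. Eliminate 4 elsewhere: D, E, G.
E has just one choice, so E = 1. So D, F, G can't be 1.
That leaves F = 5. Eliminate 5 elsewhere: A.
G must be 6 (only option left). Remove 6 from A, D.
A has just one choice, so A = 3.
D's domain is down to {7}, so D = 7.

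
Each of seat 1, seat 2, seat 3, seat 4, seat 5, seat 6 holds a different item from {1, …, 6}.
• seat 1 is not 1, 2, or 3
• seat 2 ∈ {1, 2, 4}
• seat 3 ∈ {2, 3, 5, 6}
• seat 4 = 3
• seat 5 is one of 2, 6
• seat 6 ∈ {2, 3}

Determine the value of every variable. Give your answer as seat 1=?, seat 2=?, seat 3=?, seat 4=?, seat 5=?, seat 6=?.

seat 1=4, seat 2=1, seat 3=5, seat 4=3, seat 5=6, seat 6=2

seat 4 has just one choice, so seat 4 = 3. Strike 3 from seat 3, seat 6.
seat 6's domain is down to {2}, so seat 6 = 2. Remove 2 from seat 2, seat 3, seat 5.
seat 5 must be 6 (only option left). Eliminate 6 elsewhere: seat 1, seat 3.
seat 3 has just one choice, so seat 3 = 5. Eliminate 5 elsewhere: seat 1.
That leaves seat 1 = 4. Strike 4 from seat 2.
That leaves seat 2 = 1.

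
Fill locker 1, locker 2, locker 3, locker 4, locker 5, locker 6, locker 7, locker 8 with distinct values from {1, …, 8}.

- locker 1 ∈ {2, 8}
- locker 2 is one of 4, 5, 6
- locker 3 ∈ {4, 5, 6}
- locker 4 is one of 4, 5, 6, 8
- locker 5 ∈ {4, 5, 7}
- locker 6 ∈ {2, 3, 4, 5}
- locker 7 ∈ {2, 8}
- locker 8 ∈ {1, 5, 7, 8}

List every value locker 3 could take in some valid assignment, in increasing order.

The 8 variables together cover exactly {1, 2, 3, 4, 5, 6, 7, 8} — 8 values for 8 variables — and 1 appears only in locker 8's list, so locker 8 = 1.
The 7 still-open variables together cover exactly {2, 3, 4, 5, 6, 7, 8} — 7 values for 7 variables — and 3 appears only in locker 6's list, so locker 6 = 3.
Among the 6 still-open variables, 7 fits only locker 5 (and all 6 values in {2, 4, 5, 6, 7, 8} must be used), so locker 5 = 7.
locker 1 and locker 7 share exactly the 2 values {2, 8}; by pigeonhole those values go to them, so strike 2, 8 from locker 4.
No further eliminations apply; locker 3 can still be any of 4, 5, 6.

4, 5, 6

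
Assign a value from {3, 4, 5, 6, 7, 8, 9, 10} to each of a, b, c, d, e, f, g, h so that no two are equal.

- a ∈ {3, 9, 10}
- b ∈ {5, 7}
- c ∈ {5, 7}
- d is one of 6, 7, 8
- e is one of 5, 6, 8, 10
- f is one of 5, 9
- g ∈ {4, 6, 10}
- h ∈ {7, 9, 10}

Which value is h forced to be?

The 8 variables draw from only 8 values {3, 4, 5, 6, 7, 8, 9, 10}, so each is used; only a can be 3, hence a = 3.
The 7 still-open variables together cover exactly {4, 5, 6, 7, 8, 9, 10} — 7 values for 7 variables — and 4 appears only in g's list, so g = 4.
b and c between them cover only {5, 7} — a naked pair. Remove those values from d, e, f, h.
f has just one choice, so f = 9. Remove 9 from h.
So h = 10.

10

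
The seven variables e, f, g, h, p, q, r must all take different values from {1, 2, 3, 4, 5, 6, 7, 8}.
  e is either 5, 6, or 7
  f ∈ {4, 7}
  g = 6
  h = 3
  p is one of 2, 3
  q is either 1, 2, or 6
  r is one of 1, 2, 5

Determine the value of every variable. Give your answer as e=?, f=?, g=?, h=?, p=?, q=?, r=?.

e=7, f=4, g=6, h=3, p=2, q=1, r=5

g has just one choice, so g = 6. Strike 6 from e, q.
h has just one choice, so h = 3. Remove 3 from p.
That leaves p = 2. Remove 2 from q, r.
q must be 1 (only option left). Eliminate 1 elsewhere: r.
That leaves r = 5. So e can't be 5.
e has just one choice, so e = 7. Eliminate 7 elsewhere: f.
f has just one choice, so f = 4.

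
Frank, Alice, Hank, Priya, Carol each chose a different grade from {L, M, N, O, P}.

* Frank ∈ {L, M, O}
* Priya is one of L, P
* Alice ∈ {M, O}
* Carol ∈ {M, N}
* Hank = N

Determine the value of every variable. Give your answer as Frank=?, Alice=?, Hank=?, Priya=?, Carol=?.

Hank has just one choice, so Hank = N. Eliminate N elsewhere: Carol.
Carol's domain is down to {M}, so Carol = M. Eliminate M elsewhere: Frank, Alice.
Alice's domain is down to {O}, so Alice = O. Eliminate O elsewhere: Frank.
That leaves Frank = L. Remove L from Priya.
Priya must be P (only option left).

Frank=L, Alice=O, Hank=N, Priya=P, Carol=M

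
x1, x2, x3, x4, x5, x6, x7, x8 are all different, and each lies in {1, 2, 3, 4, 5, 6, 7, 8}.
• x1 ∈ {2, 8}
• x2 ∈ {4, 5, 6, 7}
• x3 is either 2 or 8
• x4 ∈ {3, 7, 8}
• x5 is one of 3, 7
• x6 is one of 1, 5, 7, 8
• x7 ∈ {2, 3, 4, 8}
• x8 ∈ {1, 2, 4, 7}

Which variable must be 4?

Among the 8 variables, 6 fits only x2 (and all 8 values in {1, 2, 3, 4, 5, 6, 7, 8} must be used), so x2 = 6.
The 7 still-open variables draw from only 7 values {1, 2, 3, 4, 5, 7, 8}, so each is used; only x6 can be 5, hence x6 = 5.
The 6 still-open variables together cover exactly {1, 2, 3, 4, 7, 8} — 6 values for 6 variables — and 1 appears only in x8's list, so x8 = 1.
Among the 5 still-open variables, 4 fits only x7 (and all 5 values in {2, 3, 4, 7, 8} must be used), so x7 = 4.

x7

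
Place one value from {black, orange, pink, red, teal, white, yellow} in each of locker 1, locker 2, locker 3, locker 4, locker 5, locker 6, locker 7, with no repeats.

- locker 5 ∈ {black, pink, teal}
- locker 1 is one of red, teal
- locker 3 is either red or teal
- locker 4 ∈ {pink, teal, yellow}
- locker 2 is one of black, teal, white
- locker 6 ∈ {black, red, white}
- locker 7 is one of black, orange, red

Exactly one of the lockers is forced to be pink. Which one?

locker 5

The 7 variables draw from only 7 values {black, orange, pink, red, teal, white, yellow}, so each is used; only locker 7 can be orange, hence locker 7 = orange.
Among the 6 still-open variables, yellow fits only locker 4 (and all 6 values in {black, pink, red, teal, white, yellow} must be used), so locker 4 = yellow.
The 5 still-open variables draw from only 5 values {black, pink, red, teal, white}, so each is used; only locker 5 can be pink, hence locker 5 = pink.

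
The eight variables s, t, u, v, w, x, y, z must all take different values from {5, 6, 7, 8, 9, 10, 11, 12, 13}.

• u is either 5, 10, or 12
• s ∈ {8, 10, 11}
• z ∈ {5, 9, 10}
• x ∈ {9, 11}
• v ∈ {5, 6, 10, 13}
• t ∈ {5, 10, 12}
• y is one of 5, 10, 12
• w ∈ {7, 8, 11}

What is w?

7

t, u, y between them cover only {5, 10, 12} — a naked triple. Remove those values from s, v, z.
z's domain is down to {9}, so z = 9. Remove 9 from x.
x has just one choice, so x = 11. Strike 11 from s, w.
That leaves s = 8. Remove 8 from w.
So w = 7.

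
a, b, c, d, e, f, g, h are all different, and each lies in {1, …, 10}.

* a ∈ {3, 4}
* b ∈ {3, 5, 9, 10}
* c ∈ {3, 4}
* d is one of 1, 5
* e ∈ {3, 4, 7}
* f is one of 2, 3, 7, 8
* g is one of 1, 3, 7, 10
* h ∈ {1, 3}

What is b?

a and c share exactly the 2 values {3, 4}; by pigeonhole those values go to them, so strike 3, 4 from b, e, f, g, h.
e's domain is down to {7}, so e = 7. Strike 7 from f, g.
That leaves h = 1. Remove 1 from d, g.
d must be 5 (only option left). Remove 5 from b.
That leaves g = 10. Strike 10 from b.
So b = 9.

9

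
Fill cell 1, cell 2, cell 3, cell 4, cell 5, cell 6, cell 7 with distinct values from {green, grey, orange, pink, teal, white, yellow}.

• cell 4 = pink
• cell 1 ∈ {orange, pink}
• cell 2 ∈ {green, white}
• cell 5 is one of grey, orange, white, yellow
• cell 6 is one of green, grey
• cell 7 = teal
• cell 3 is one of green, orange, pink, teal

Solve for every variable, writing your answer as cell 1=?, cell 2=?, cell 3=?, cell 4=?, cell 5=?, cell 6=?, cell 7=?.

cell 1=orange, cell 2=white, cell 3=green, cell 4=pink, cell 5=yellow, cell 6=grey, cell 7=teal

cell 4's domain is down to {pink}, so cell 4 = pink. Remove pink from cell 1, cell 3.
cell 7 has just one choice, so cell 7 = teal. Strike teal from cell 3.
cell 1's domain is down to {orange}, so cell 1 = orange. Remove orange from cell 3, cell 5.
That leaves cell 3 = green. Remove green from cell 2, cell 6.
That leaves cell 6 = grey. So cell 5 can't be grey.
That leaves cell 2 = white. Eliminate white elsewhere: cell 5.
cell 5's domain is down to {yellow}, so cell 5 = yellow.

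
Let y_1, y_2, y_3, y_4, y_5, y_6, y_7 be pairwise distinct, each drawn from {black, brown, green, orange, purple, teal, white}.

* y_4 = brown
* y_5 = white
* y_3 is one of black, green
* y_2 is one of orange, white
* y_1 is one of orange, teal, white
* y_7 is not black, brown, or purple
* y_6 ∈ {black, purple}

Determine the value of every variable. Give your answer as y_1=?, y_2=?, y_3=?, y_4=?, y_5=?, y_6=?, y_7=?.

y_4 must be brown (only option left).
That leaves y_5 = white. Strike white from y_1, y_2, y_7.
y_2 must be orange (only option left). So y_1, y_7 can't be orange.
y_1 has just one choice, so y_1 = teal. Remove teal from y_7.
y_7 has just one choice, so y_7 = green. Remove green from y_3.
That leaves y_3 = black. Remove black from y_6.
That leaves y_6 = purple.

y_1=teal, y_2=orange, y_3=black, y_4=brown, y_5=white, y_6=purple, y_7=green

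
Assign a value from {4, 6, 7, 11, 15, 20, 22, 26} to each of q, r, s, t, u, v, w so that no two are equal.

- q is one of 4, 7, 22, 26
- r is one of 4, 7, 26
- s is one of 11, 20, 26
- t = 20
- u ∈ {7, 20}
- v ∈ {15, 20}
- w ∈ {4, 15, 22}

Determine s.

t's domain is down to {20}, so t = 20. Strike 20 from s, u, v.
u has just one choice, so u = 7. So q, r can't be 7.
v must be 15 (only option left). So w can't be 15.
The 4 still-open variables draw from only 4 values {4, 11, 22, 26}, so each is used; only s can be 11, hence s = 11.

11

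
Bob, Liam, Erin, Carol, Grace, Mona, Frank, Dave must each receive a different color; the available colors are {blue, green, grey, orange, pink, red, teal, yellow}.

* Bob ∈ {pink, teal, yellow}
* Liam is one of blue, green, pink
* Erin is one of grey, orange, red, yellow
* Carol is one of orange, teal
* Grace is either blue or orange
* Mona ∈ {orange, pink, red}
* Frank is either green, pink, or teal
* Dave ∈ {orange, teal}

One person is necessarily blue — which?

Grace

The 8 variables draw from only 8 values {blue, green, grey, orange, pink, red, teal, yellow}, so each is used; only Erin can be grey, hence Erin = grey.
Among the 7 still-open variables, red fits only Mona (and all 7 values in {blue, green, orange, pink, red, teal, yellow} must be used), so Mona = red.
Among the 6 still-open variables, yellow fits only Bob (and all 6 values in {blue, green, orange, pink, teal, yellow} must be used), so Bob = yellow.
Carol and Dave share exactly the 2 values {orange, teal}; by pigeonhole those values go to them, so strike orange, teal from Grace, Frank.
So blue goes to Grace.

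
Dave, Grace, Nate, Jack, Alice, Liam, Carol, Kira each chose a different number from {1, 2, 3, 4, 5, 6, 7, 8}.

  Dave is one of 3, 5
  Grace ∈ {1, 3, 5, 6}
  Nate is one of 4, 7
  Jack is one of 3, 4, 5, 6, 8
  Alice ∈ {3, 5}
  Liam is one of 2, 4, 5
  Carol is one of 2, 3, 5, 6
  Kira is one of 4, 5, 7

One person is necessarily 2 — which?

Liam

The 8 variables draw from only 8 values {1, 2, 3, 4, 5, 6, 7, 8}, so each is used; only Grace can be 1, hence Grace = 1.
The 7 still-open variables draw from only 7 values {2, 3, 4, 5, 6, 7, 8}, so each is used; only Jack can be 8, hence Jack = 8.
Among the 6 still-open variables, 6 fits only Carol (and all 6 values in {2, 3, 4, 5, 6, 7} must be used), so Carol = 6.
The 5 still-open variables together cover exactly {2, 3, 4, 5, 7} — 5 values for 5 variables — and 2 appears only in Liam's list, so Liam = 2.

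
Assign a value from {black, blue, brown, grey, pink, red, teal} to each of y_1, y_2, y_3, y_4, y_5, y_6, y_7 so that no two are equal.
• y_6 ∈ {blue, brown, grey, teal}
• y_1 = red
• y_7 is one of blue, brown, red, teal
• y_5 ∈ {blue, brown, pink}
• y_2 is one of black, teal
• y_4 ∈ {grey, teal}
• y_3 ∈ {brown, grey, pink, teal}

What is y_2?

y_1 has just one choice, so y_1 = red. Remove red from y_7.
The 6 still-open variables draw from only 6 values {black, blue, brown, grey, pink, teal}, so each is used; only y_2 can be black, hence y_2 = black.

black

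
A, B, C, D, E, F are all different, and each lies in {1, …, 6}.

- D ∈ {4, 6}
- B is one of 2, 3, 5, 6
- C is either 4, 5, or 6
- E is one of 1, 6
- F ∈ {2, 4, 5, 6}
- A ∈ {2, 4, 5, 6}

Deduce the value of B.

3

The 6 variables draw from only 6 values {1, 2, 3, 4, 5, 6}, so each is used; only E can be 1, hence E = 1.
The 5 still-open variables draw from only 5 values {2, 3, 4, 5, 6}, so each is used; only B can be 3, hence B = 3.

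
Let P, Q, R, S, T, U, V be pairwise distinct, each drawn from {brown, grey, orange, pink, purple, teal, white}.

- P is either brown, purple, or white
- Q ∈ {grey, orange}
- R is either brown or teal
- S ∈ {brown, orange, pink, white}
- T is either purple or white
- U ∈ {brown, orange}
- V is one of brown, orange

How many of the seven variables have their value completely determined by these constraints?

3

Among the 7 variables, grey fits only Q (and all 7 values in {brown, grey, orange, pink, purple, teal, white} must be used), so Q = grey.
Among the 6 still-open variables, pink fits only S (and all 6 values in {brown, orange, pink, purple, teal, white} must be used), so S = pink.
Among the 5 still-open variables, teal fits only R (and all 5 values in {brown, orange, purple, teal, white} must be used), so R = teal.
U and V share exactly the 2 values {brown, orange}; by pigeonhole those values go to them, so strike brown, orange from P.
Determined: Q=grey, R=teal, S=pink. The other variables each still have more than one consistent value. That makes 3.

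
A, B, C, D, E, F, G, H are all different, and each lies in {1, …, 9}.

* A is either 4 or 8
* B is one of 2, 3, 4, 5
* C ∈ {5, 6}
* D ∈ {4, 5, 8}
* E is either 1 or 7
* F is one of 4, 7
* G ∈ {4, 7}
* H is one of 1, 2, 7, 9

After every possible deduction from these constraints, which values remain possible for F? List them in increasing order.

4, 7

The 2 variables F and G are confined to {4, 7}, which locks those values in; drop them from A, B, D, E, H.
A's domain is down to {8}, so A = 8. Eliminate 8 elsewhere: D.
D's domain is down to {5}, so D = 5. Strike 5 from B, C.
E has just one choice, so E = 1. Remove 1 from H.
C's domain is down to {6}, so C = 6.
No further eliminations apply; F can still be any of 4, 7.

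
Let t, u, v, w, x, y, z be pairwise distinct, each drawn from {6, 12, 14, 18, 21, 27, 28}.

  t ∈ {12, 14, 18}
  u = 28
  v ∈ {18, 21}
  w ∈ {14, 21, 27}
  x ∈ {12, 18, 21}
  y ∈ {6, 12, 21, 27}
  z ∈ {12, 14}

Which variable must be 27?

u has just one choice, so u = 28.
The 6 still-open variables draw from only 6 values {6, 12, 14, 18, 21, 27}, so each is used; only y can be 6, hence y = 6.
The 5 still-open variables draw from only 5 values {12, 14, 18, 21, 27}, so each is used; only w can be 27, hence w = 27.

w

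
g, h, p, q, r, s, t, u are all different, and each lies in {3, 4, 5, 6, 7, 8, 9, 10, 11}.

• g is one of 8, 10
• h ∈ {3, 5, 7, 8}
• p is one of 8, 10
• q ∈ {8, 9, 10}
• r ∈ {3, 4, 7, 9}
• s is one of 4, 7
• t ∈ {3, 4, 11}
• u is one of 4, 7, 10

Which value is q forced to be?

9

Among the 8 variables, 5 fits only h (and all 8 values in {3, 4, 5, 7, 8, 9, 10, 11} must be used), so h = 5.
The 7 still-open variables draw from only 7 values {3, 4, 7, 8, 9, 10, 11}, so each is used; only t can be 11, hence t = 11.
The 6 still-open variables together cover exactly {3, 4, 7, 8, 9, 10} — 6 values for 6 variables — and 3 appears only in r's list, so r = 3.
Among the 5 still-open variables, 9 fits only q (and all 5 values in {4, 7, 8, 9, 10} must be used), so q = 9.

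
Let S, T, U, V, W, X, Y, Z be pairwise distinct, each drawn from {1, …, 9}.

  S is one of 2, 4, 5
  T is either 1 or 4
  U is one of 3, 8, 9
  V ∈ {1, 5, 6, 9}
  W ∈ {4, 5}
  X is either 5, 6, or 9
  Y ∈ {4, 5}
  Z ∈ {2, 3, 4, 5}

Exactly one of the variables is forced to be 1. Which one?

Among the 8 variables, 8 fits only U (and all 8 values in {1, 2, 3, 4, 5, 6, 8, 9} must be used), so U = 8.
Among the 7 still-open variables, 3 fits only Z (and all 7 values in {1, 2, 3, 4, 5, 6, 9} must be used), so Z = 3.
Among the 6 still-open variables, 2 fits only S (and all 6 values in {1, 2, 4, 5, 6, 9} must be used), so S = 2.
W and Y between them cover only {4, 5} — a naked pair. Remove those values from T, V, X.
So 1 goes to T.

T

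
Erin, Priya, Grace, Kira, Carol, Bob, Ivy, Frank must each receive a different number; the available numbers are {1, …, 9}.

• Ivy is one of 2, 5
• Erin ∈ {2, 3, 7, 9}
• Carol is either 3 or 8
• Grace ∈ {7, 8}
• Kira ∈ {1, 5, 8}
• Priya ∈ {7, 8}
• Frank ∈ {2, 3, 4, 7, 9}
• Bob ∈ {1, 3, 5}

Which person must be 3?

Among the 8 variables, 4 fits only Frank (and all 8 values in {1, 2, 3, 4, 5, 7, 8, 9} must be used), so Frank = 4.
The 7 still-open variables draw from only 7 values {1, 2, 3, 5, 7, 8, 9}, so each is used; only Erin can be 9, hence Erin = 9.
Among the 6 still-open variables, 2 fits only Ivy (and all 6 values in {1, 2, 3, 5, 7, 8} must be used), so Ivy = 2.
The 2 variables Priya and Grace are confined to {7, 8}, which locks those values in; drop them from Kira, Carol.
So 3 goes to Carol.

Carol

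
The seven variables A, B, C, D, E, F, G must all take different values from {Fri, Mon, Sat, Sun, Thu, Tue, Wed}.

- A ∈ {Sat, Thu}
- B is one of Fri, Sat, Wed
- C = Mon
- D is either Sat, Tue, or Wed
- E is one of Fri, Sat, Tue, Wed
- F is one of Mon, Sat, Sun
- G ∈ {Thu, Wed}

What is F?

Sun

C must be Mon (only option left). Strike Mon from F.
The 6 still-open variables together cover exactly {Fri, Sat, Sun, Thu, Tue, Wed} — 6 values for 6 variables — and Sun appears only in F's list, so F = Sun.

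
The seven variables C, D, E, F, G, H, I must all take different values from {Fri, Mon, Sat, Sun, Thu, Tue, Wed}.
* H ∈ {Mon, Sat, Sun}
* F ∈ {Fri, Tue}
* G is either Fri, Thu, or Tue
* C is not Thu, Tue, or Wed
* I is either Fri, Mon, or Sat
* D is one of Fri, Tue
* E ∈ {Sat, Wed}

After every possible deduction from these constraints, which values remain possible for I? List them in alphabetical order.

Among the 7 variables, Thu fits only G (and all 7 values in {Fri, Mon, Sat, Sun, Thu, Tue, Wed} must be used), so G = Thu.
Among the 6 still-open variables, Wed fits only E (and all 6 values in {Fri, Mon, Sat, Sun, Tue, Wed} must be used), so E = Wed.
D and F between them cover only {Fri, Tue} — a naked pair. Remove those values from C, I.
No further eliminations apply; I can still be any of Mon, Sat.

Mon, Sat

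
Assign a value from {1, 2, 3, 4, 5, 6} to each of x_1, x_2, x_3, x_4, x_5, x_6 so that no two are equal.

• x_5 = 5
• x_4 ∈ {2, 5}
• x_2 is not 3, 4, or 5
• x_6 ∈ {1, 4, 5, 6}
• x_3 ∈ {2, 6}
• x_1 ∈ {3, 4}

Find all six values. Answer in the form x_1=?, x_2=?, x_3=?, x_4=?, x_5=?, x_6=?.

x_1=3, x_2=1, x_3=6, x_4=2, x_5=5, x_6=4

x_5 must be 5 (only option left). Eliminate 5 elsewhere: x_4, x_6.
That leaves x_4 = 2. Eliminate 2 elsewhere: x_2, x_3.
x_3's domain is down to {6}, so x_3 = 6. Strike 6 from x_2, x_6.
x_2 must be 1 (only option left). So x_6 can't be 1.
x_6 must be 4 (only option left). Remove 4 from x_1.
x_1 must be 3 (only option left).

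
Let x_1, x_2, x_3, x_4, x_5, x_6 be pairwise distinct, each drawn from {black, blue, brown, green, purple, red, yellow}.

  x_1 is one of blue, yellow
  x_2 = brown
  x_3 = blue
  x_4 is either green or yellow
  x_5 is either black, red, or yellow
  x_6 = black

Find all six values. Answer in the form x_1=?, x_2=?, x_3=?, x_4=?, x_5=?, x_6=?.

x_2 has just one choice, so x_2 = brown.
That leaves x_3 = blue. So x_1 can't be blue.
x_6 has just one choice, so x_6 = black. Strike black from x_5.
x_1's domain is down to {yellow}, so x_1 = yellow. Eliminate yellow elsewhere: x_4, x_5.
x_4's domain is down to {green}, so x_4 = green.
x_5's domain is down to {red}, so x_5 = red.

x_1=yellow, x_2=brown, x_3=blue, x_4=green, x_5=red, x_6=black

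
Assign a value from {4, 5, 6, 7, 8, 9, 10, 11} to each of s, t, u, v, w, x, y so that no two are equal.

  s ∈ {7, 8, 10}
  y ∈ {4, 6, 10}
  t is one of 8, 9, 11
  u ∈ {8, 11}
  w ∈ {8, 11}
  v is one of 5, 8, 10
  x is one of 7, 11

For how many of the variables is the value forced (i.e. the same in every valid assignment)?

4

The 2 variables u and w are confined to {8, 11}, which locks those values in; drop them from s, t, v, x.
That leaves t = 9.
x must be 7 (only option left). Remove 7 from s.
s has just one choice, so s = 10. So v, y can't be 10.
v must be 5 (only option left).
Determined: s=10, t=9, v=5, x=7. The other variables each still have more than one consistent value. That makes 4.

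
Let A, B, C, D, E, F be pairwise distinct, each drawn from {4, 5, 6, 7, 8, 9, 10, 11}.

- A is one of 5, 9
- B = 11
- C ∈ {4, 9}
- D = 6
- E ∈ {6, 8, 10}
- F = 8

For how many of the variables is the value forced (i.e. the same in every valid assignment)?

B must be 11 (only option left).
D has just one choice, so D = 6. Remove 6 from E.
F's domain is down to {8}, so F = 8. So E can't be 8.
E must be 10 (only option left).
Determined: B=11, D=6, E=10, F=8. The other variables each still have more than one consistent value. That makes 4.

4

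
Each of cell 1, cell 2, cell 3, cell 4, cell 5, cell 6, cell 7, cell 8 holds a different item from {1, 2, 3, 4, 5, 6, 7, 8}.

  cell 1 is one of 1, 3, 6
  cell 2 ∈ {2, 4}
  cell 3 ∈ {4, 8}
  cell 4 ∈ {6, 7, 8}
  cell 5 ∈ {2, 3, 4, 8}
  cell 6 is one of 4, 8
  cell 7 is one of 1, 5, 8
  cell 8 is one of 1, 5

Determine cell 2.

The 8 variables together cover exactly {1, 2, 3, 4, 5, 6, 7, 8} — 8 values for 8 variables — and 7 appears only in cell 4's list, so cell 4 = 7.
The 7 still-open variables together cover exactly {1, 2, 3, 4, 5, 6, 8} — 7 values for 7 variables — and 6 appears only in cell 1's list, so cell 1 = 6.
The 6 still-open variables together cover exactly {1, 2, 3, 4, 5, 8} — 6 values for 6 variables — and 3 appears only in cell 5's list, so cell 5 = 3.
The 5 still-open variables together cover exactly {1, 2, 4, 5, 8} — 5 values for 5 variables — and 2 appears only in cell 2's list, so cell 2 = 2.

2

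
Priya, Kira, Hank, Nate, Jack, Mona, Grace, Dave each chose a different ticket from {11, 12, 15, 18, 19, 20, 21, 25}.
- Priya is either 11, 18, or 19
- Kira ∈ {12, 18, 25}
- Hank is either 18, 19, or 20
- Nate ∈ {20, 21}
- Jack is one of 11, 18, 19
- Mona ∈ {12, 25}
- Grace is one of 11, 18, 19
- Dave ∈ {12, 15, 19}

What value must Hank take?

20

The 8 variables draw from only 8 values {11, 12, 15, 18, 19, 20, 21, 25}, so each is used; only Dave can be 15, hence Dave = 15.
The 7 still-open variables together cover exactly {11, 12, 18, 19, 20, 21, 25} — 7 values for 7 variables — and 21 appears only in Nate's list, so Nate = 21.
The 6 still-open variables draw from only 6 values {11, 12, 18, 19, 20, 25}, so each is used; only Hank can be 20, hence Hank = 20.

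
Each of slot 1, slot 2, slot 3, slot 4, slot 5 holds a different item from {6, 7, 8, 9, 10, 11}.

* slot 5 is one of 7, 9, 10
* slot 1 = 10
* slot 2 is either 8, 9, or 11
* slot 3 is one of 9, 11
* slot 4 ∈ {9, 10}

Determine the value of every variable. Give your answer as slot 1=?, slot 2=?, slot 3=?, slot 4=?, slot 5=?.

slot 1=10, slot 2=8, slot 3=11, slot 4=9, slot 5=7

slot 1's domain is down to {10}, so slot 1 = 10. Remove 10 from slot 4, slot 5.
slot 4's domain is down to {9}, so slot 4 = 9. Eliminate 9 elsewhere: slot 2, slot 3, slot 5.
That leaves slot 5 = 7.
slot 3's domain is down to {11}, so slot 3 = 11. Eliminate 11 elsewhere: slot 2.
slot 2 has just one choice, so slot 2 = 8.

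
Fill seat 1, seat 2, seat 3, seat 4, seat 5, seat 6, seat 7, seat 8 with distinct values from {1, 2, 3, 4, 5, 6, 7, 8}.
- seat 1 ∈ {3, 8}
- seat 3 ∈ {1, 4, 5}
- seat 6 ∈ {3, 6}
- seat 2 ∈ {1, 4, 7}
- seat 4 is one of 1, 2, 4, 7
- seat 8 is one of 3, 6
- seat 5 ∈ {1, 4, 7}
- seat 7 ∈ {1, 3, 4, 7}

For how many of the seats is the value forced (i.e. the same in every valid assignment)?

3

The 8 variables draw from only 8 values {1, 2, 3, 4, 5, 6, 7, 8}, so each is used; only seat 4 can be 2, hence seat 4 = 2.
The 7 still-open variables together cover exactly {1, 3, 4, 5, 6, 7, 8} — 7 values for 7 variables — and 5 appears only in seat 3's list, so seat 3 = 5.
Among the 6 still-open variables, 8 fits only seat 1 (and all 6 values in {1, 3, 4, 6, 7, 8} must be used), so seat 1 = 8.
The 2 variables seat 6 and seat 8 are confined to {3, 6}, which locks those values in; drop them from seat 7.
Determined: seat 1=8, seat 3=5, seat 4=2. The other seats each still have more than one consistent value. That makes 3.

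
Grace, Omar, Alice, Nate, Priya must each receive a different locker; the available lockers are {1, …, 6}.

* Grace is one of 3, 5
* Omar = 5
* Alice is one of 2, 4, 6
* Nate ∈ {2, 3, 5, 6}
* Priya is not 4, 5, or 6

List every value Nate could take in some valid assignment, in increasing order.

Omar must be 5 (only option left). Remove 5 from Grace, Nate.
That leaves Grace = 3. So Nate, Priya can't be 3.
No further eliminations apply; Nate can still be any of 2, 6.

2, 6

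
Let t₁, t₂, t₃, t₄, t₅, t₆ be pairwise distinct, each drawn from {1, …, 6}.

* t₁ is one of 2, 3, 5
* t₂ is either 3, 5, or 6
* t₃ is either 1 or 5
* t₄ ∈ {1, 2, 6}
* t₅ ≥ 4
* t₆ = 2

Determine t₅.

4

t₆ has just one choice, so t₆ = 2. Eliminate 2 elsewhere: t₁, t₄.
The 5 still-open variables together cover exactly {1, 3, 4, 5, 6} — 5 values for 5 variables — and 4 appears only in t₅'s list, so t₅ = 4.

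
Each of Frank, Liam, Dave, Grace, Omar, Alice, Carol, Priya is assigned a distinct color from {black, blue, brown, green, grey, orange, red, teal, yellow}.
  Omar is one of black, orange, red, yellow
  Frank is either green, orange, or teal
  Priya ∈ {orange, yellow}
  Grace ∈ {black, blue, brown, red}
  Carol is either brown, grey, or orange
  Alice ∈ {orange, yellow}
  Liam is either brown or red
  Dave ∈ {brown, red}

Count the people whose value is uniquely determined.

3

The 2 variables Liam and Dave are confined to {brown, red}, which locks those values in; drop them from Grace, Omar, Carol.
Alice and Priya share exactly the 2 values {orange, yellow}; by pigeonhole those values go to them, so strike orange, yellow from Frank, Omar, Carol.
Omar must be black (only option left). Remove black from Grace.
Carol has just one choice, so Carol = grey.
Grace has just one choice, so Grace = blue.
Determined: Grace=blue, Omar=black, Carol=grey. The other people each still have more than one consistent value. That makes 3.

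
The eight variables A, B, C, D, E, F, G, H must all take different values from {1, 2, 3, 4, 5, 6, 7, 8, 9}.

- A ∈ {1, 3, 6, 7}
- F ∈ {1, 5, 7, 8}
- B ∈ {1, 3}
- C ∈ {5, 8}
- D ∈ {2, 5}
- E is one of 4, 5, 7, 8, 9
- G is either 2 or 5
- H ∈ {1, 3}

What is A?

The 2 variables B and H are confined to {1, 3}, which locks those values in; drop them from A, F.
The 2 variables D and G are confined to {2, 5}, which locks those values in; drop them from C, E, F.
C has just one choice, so C = 8. Eliminate 8 elsewhere: E, F.
That leaves F = 7. Strike 7 from A, E.
So A = 6.

6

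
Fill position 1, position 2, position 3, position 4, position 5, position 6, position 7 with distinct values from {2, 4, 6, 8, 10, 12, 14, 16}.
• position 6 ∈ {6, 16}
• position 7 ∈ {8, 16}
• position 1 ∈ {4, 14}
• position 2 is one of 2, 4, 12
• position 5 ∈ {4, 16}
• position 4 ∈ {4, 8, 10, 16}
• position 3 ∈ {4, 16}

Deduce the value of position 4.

position 3 and position 5 between them cover only {4, 16} — a naked pair. Remove those values from position 1, position 2, position 4, position 6, position 7.
position 1's domain is down to {14}, so position 1 = 14.
position 6 must be 6 (only option left).
That leaves position 7 = 8. Remove 8 from position 4.
So position 4 = 10.

10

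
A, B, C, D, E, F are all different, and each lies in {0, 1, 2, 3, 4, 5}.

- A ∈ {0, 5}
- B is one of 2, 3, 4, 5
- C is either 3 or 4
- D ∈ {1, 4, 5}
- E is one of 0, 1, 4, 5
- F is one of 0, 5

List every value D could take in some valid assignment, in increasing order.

The 6 variables draw from only 6 values {0, 1, 2, 3, 4, 5}, so each is used; only B can be 2, hence B = 2.
Among the 5 still-open variables, 3 fits only C (and all 5 values in {0, 1, 3, 4, 5} must be used), so C = 3.
The 2 variables A and F are confined to {0, 5}, which locks those values in; drop them from D, E.
No further eliminations apply; D can still be any of 1, 4.

1, 4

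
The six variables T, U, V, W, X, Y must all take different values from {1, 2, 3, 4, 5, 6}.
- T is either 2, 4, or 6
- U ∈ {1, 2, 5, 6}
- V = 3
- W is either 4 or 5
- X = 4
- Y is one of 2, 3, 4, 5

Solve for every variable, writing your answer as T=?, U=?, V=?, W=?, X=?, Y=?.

V has just one choice, so V = 3. Eliminate 3 elsewhere: Y.
That leaves X = 4. Eliminate 4 elsewhere: T, W, Y.
W's domain is down to {5}, so W = 5. Strike 5 from U, Y.
Y must be 2 (only option left). Remove 2 from T, U.
That leaves T = 6. Remove 6 from U.
U has just one choice, so U = 1.

T=6, U=1, V=3, W=5, X=4, Y=2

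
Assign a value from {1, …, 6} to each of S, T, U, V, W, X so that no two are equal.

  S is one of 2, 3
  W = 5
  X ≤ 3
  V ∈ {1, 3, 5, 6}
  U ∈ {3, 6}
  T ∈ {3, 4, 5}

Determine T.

W's domain is down to {5}, so W = 5. Remove 5 from T, V.
The 5 still-open variables draw from only 5 values {1, 2, 3, 4, 6}, so each is used; only T can be 4, hence T = 4.

4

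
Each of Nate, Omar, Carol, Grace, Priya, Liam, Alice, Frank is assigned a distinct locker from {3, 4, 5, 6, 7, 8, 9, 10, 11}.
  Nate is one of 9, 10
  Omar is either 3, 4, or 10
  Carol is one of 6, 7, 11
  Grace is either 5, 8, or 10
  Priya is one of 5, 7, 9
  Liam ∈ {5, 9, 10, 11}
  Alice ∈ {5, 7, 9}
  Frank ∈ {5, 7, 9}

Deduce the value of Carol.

6

The 3 variables Priya, Alice, Frank are confined to {5, 7, 9}, which locks those values in; drop them from Nate, Carol, Grace, Liam.
Nate's domain is down to {10}, so Nate = 10. So Omar, Grace, Liam can't be 10.
Grace must be 8 (only option left).
Liam's domain is down to {11}, so Liam = 11. Strike 11 from Carol.
So Carol = 6.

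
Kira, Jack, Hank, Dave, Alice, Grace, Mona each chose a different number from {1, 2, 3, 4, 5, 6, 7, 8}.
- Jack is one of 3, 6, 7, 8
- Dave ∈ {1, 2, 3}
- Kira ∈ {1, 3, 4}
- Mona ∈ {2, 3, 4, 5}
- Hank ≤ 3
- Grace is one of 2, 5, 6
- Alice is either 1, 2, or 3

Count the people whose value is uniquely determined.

The 3 variables Hank, Dave, Alice are confined to {1, 2, 3}, which locks those values in; drop them from Kira, Jack, Grace, Mona.
Kira must be 4 (only option left). Strike 4 from Mona.
That leaves Mona = 5. So Grace can't be 5.
Grace must be 6 (only option left). So Jack can't be 6.
Determined: Kira=4, Grace=6, Mona=5. The other people each still have more than one consistent value. That makes 3.

3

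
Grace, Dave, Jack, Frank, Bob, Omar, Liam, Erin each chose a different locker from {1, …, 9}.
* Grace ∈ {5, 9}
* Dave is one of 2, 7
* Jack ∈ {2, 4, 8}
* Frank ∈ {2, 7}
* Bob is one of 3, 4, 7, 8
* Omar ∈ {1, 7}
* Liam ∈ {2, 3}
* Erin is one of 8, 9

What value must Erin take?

The 8 variables together cover exactly {1, 2, 3, 4, 5, 7, 8, 9} — 8 values for 8 variables — and 1 appears only in Omar's list, so Omar = 1.
The 7 still-open variables together cover exactly {2, 3, 4, 5, 7, 8, 9} — 7 values for 7 variables — and 5 appears only in Grace's list, so Grace = 5.
Among the 6 still-open variables, 9 fits only Erin (and all 6 values in {2, 3, 4, 7, 8, 9} must be used), so Erin = 9.

9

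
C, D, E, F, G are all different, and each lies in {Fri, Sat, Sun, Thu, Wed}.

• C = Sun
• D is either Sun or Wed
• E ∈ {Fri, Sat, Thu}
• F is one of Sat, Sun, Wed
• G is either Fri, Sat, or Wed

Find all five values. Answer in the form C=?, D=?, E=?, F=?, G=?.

C=Sun, D=Wed, E=Thu, F=Sat, G=Fri

C's domain is down to {Sun}, so C = Sun. Eliminate Sun elsewhere: D, F.
D must be Wed (only option left). Eliminate Wed elsewhere: F, G.
F has just one choice, so F = Sat. Eliminate Sat elsewhere: E, G.
G has just one choice, so G = Fri. Strike Fri from E.
E must be Thu (only option left).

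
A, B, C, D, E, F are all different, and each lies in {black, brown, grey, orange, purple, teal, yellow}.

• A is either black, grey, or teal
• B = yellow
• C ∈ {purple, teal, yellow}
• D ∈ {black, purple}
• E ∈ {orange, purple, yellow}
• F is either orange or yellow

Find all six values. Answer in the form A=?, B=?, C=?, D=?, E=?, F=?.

A=grey, B=yellow, C=teal, D=black, E=purple, F=orange

B has just one choice, so B = yellow. Eliminate yellow elsewhere: C, E, F.
F must be orange (only option left). Eliminate orange elsewhere: E.
E has just one choice, so E = purple. So C, D can't be purple.
That leaves C = teal. Remove teal from A.
D has just one choice, so D = black. So A can't be black.
A has just one choice, so A = grey.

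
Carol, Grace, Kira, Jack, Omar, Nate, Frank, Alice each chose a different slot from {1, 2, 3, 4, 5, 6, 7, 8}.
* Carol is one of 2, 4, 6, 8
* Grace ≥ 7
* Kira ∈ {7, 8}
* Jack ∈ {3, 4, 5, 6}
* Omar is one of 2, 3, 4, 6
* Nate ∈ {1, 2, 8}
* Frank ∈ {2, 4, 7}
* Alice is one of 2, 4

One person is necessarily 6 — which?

Carol

The 8 variables together cover exactly {1, 2, 3, 4, 5, 6, 7, 8} — 8 values for 8 variables — and 1 appears only in Nate's list, so Nate = 1.
The 7 still-open variables together cover exactly {2, 3, 4, 5, 6, 7, 8} — 7 values for 7 variables — and 5 appears only in Jack's list, so Jack = 5.
Among the 6 still-open variables, 3 fits only Omar (and all 6 values in {2, 3, 4, 6, 7, 8} must be used), so Omar = 3.
The 5 still-open variables together cover exactly {2, 4, 6, 7, 8} — 5 values for 5 variables — and 6 appears only in Carol's list, so Carol = 6.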